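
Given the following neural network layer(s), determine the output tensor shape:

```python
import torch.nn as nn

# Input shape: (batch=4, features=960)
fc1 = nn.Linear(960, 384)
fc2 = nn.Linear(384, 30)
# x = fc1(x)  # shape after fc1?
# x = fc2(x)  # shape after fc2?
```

Input: (4, 960) -> after fc1: (4, 384) -> Output: (4, 30)

Answer: (4, 30)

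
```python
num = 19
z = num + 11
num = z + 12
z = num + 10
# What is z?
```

Trace:
`num = 19` → num = 19
`z = num + 11` → z = 30
`num = z + 12` → num = 42
`z = num + 10` → z = 52
So z = 52

Answer: 52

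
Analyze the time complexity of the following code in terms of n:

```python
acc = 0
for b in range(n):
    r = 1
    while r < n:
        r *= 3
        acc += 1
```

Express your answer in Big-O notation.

Each loop level contributes: n × log n. Multiplying the contributions gives O(n log n).

Answer: O(n log n)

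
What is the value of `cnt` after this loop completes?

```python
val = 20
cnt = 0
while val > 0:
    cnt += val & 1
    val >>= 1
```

Count set bits in 20 (binary: 0b10100)
`cnt` takes the values: 0 → 1 → 2

Answer: 2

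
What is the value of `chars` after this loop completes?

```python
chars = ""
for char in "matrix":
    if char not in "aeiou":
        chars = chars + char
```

Remove vowels from 'matrix'
`chars` takes the values: "" → "m" → "mt" → "mtr" → "mtrx"

Answer: "mtrx"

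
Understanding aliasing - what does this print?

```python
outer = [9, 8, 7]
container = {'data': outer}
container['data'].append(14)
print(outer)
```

Key concept: dict holds reference to list.
Step by step:
`outer = [9, 8, 7]` → outer = [9, 8, 7]
`container = {'data': outer}` → container = {'data': [9, 8, 7]}
`container['data'].append(14)` → outer = [9, 8, 7, 14]; container = {'data': [9, 8, 7, 14]}
`print(outer)` → prints [9, 8, 7, 14]

Answer: [9, 8, 7, 14]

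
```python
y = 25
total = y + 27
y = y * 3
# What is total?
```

Trace:
`y = 25` → y = 25
`total = y + 27` → total = 52
`y = y * 3` → y = 75
So total = 52

Answer: 52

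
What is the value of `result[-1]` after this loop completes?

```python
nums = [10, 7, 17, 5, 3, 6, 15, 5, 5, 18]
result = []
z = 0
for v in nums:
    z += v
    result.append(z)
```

Cumulative sum ends at 91
`result` takes the values: [] → [10] → [10, 17] → [10, 17, 34] → [10, 17, 34, 39] → [10, 17, 34, 39, 42] → [10, 17, 34, 39, 42, 48] → [10, 17, 34, 39, 42, 48, 63] → [10, 17, 34, 39, 42, 48, 63, 68] → [10, 17, 34, 39, 42, 48, 63, 68, 73] → [10, 17, 34, 39, 42, 48, 63, 68, 73, 91]
So `result[-1]` = 91

Answer: 91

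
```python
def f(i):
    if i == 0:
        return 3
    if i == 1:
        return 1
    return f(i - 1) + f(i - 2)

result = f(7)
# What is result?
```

Build up from base cases: f(0)=3, f(1)=1, f(2)=4, f(3)=5, f(4)=9, f(5)=14, f(6)=23, ..., f(7)=37

Answer: 37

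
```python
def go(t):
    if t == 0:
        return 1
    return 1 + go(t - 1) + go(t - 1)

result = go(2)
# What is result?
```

go(t) = 1 + 2·go(t-1), go(0)=1. Closed form: (1+1)·2^2 - 1 = 7.

Answer: 7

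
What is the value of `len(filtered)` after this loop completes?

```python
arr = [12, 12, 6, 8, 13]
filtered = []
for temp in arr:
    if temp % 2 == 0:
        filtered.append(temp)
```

Count even numbers in [12, 12, 6, 8, 13]
`filtered` takes the values: [] → [12] → [12, 12] → [12, 12, 6] → [12, 12, 6, 8]
So `len(filtered)` = 4

Answer: 4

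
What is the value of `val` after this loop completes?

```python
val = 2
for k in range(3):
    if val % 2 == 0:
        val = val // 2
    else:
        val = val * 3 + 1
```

Collatz-style transformation from 2
`val` takes the values: 2 → 1 → 4 → 2

Answer: 2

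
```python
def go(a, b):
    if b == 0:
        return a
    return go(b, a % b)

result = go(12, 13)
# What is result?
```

go(12, 13) -> go(13, 12) -> go(12, 1) -> go(1, 0) -> 1

Answer: 1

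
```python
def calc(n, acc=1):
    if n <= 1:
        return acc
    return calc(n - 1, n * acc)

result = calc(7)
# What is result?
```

Accumulator trace (n, acc): (7, 1) -> (6, 7) -> (5, 42) -> (4, 210) -> (3, 840) -> (2, 2520) -> (1, 5040) -> return 5040

Answer: 5040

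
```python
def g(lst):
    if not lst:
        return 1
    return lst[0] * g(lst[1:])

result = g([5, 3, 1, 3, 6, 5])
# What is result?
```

Product over [5, 3, 1, 3, 6, 5] = 5 * 3 * 1 * 3 * 6 * 5 = 1350

Answer: 1350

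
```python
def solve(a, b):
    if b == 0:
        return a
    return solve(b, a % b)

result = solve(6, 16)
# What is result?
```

solve(6, 16) -> solve(16, 6) -> solve(6, 4) -> solve(4, 2) -> solve(2, 0) -> 2

Answer: 2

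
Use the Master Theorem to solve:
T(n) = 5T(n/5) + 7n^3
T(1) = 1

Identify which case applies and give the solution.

a=5, b=5, f(n)=7n^3. log_5(5) = 1. Since c=3 > 1 and the regularity condition holds (5(n/5)^3 = (5/5^3)n^3 with 5/5^3 < 1), Case 3 applies: T(n) = Θ(f(n)) = O(n^3).

Answer: O(n^3) - Case 3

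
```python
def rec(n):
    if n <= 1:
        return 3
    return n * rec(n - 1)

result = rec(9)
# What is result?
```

rec(9) = 9 * 8 * 7 * 6 * 5 * 4 * 3 * 2 * 3 = 1088640

Answer: 1088640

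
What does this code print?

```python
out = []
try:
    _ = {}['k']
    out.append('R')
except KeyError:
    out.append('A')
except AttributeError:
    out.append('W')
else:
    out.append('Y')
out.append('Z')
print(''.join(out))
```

Execution trace: 'A' (except KeyError) → 'Z' (after the try/except). Output: AZ

Answer: AZ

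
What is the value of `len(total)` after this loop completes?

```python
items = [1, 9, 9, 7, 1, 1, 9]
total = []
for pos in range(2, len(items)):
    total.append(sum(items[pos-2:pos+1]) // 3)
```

Number of 3-element averages
`total` takes the values: [] → [6] → [6, 8] → [6, 8, 5] → [6, 8, 5, 3] → [6, 8, 5, 3, 3]
So `len(total)` = 5

Answer: 5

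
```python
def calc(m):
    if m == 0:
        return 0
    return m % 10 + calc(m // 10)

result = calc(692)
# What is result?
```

Sum of digits of 692: 2 + 9 + 6 = 17

Answer: 17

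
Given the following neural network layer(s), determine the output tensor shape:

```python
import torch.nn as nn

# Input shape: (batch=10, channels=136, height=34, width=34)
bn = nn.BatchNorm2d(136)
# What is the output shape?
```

Input: (10, 136, 34, 34) -> Output: (10, 136, 34, 34)

Answer: (10, 136, 34, 34)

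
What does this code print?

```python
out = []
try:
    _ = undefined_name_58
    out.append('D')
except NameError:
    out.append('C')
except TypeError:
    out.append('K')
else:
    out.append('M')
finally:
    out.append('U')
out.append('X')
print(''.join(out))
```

Execution trace: 'C' (except NameError) → 'U' (finally) → 'X' (after the try/except). Output: CUX

Answer: CUX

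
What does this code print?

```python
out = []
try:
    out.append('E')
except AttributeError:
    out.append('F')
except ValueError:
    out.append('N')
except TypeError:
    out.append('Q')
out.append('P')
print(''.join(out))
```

Execution trace: 'E' (try body, no exception) → 'P' (after the try/except). Output: EP

Answer: EP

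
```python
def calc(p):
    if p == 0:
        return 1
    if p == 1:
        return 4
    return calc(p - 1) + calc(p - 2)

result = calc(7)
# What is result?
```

Build up from base cases: calc(0)=1, calc(1)=4, calc(2)=5, calc(3)=9, calc(4)=14, calc(5)=23, calc(6)=37, ..., calc(7)=60

Answer: 60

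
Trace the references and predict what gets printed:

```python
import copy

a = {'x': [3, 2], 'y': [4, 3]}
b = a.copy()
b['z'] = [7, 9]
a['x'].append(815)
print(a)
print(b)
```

Key concept: shallow copy of dict with mutable values.
Step by step:
`a = {'x': [3, 2], 'y': [4, 3]}` → a = {'x': [3, 2], 'y': [4, 3]}
`b = a.copy()` → b = {'x': [3, 2], 'y': [4, 3]}
`b['z'] = [7, 9]` → b = {'x': [3, 2], 'y': [4, 3], 'z': [7, 9]}
`a['x'].append(815)` → a = {'x': [3, 2, 815], 'y': [4, 3]}; b = {'x': [3, 2, 815], 'y': [4, 3], 'z': [7, 9]}
`print(a)` → prints {'x': [3, 2, 815], 'y': [4, 3]}
`print(b)` → prints {'x': [3, 2, 815], 'y': [4, 3], 'z': [7, 9]}

Answer:
{'x': [3, 2, 815], 'y': [4, 3]}
{'x': [3, 2, 815], 'y': [4, 3], 'z': [7, 9]}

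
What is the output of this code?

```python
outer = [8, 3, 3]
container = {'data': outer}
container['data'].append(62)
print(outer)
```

Key concept: dict holds reference to list.
Step by step:
`outer = [8, 3, 3]` → outer = [8, 3, 3]
`container = {'data': outer}` → container = {'data': [8, 3, 3]}
`container['data'].append(62)` → outer = [8, 3, 3, 62]; container = {'data': [8, 3, 3, 62]}
`print(outer)` → prints [8, 3, 3, 62]

Answer: [8, 3, 3, 62]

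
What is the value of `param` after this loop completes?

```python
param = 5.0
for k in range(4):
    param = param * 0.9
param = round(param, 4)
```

Exponential decay: 5.0 * 0.9^4
`param` takes the values: 5.0 → 4.5 → 4.05 → 3.645 → 3.2805

Answer: 3.2805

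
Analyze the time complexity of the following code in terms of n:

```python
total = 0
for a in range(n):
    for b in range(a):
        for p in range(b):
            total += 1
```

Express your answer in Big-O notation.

Each loop level contributes: n × n × n. Multiplying the contributions gives O(n^3).

Answer: O(n^3)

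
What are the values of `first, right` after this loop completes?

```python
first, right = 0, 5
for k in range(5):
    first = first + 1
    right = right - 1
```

first goes 0→5, right goes 5→0
`first, right` takes the values: (0, 5) → (1, 5) → (1, 4) → (2, 4) → (2, 3) → (3, 3) → (3, 2) → (4, 2) → (4, 1) → (5, 1) → (5, 0)

Answer: 5, 0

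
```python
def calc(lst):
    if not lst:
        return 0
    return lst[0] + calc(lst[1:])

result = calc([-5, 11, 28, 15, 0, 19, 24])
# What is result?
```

(-5) + 11 + 28 + 15 + 0 + 19 + 24 + 0 = 92

Answer: 92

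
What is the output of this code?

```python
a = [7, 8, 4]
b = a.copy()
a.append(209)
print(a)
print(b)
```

Key concept: list.copy() creates independent copy.
Step by step:
`a = [7, 8, 4]` → a = [7, 8, 4]
`b = a.copy()` → b = [7, 8, 4]
`a.append(209)` → a = [7, 8, 4, 209]
`print(a)` → prints [7, 8, 4, 209]
`print(b)` → prints [7, 8, 4]

Answer:
[7, 8, 4, 209]
[7, 8, 4]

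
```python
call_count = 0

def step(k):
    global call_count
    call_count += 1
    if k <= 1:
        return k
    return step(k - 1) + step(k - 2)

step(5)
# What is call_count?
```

Calls(k) = 1 + Calls(k-1) + Calls(k-2); Calls(0)=Calls(1)=1. For k=5 this gives 15.

Answer: 15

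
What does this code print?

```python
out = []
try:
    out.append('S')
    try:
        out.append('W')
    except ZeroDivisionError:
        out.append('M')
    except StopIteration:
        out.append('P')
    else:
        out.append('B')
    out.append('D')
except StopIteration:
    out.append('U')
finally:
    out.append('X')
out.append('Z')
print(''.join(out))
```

Execution trace: 'S' (try body) → 'W' (inner try body, no exception) → 'B' (inner else) → 'D' (try body, no exception) → 'X' (finally) → 'Z' (after the try/except). Output: SWBDXZ

Answer: SWBDXZ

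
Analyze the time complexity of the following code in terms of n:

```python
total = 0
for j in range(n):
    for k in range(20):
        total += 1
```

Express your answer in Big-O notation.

Each loop level contributes: n × 1. Multiplying the contributions gives O(n).

Answer: O(n)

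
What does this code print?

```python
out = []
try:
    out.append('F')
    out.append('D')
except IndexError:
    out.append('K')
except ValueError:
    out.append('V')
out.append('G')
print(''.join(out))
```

Execution trace: 'F' (try body) → 'D' (try body, no exception) → 'G' (after the try/except). Output: FDG

Answer: FDG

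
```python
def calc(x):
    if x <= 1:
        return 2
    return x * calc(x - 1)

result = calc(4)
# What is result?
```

calc(4) = 4 * 3 * 2 * 2 = 48

Answer: 48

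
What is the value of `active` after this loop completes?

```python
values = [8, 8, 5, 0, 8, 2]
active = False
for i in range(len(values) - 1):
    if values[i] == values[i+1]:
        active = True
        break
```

Check consecutive duplicates in [8, 8, 5, 0, 8, 2]
`active` takes the values: False → True

Answer: True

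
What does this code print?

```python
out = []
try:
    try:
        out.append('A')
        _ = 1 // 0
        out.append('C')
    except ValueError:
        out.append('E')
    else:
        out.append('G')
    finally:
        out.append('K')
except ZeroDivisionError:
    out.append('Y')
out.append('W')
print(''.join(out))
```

Execution trace: 'A' (try body) → 'K' (finally) → 'Y' (outer except ZeroDivisionError) → 'W' (after the try/except). Output: AKYW

Answer: AKYW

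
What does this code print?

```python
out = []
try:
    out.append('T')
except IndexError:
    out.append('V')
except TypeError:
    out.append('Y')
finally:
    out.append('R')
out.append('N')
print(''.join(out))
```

Execution trace: 'T' (try body, no exception) → 'R' (finally) → 'N' (after the try/except). Output: TRN

Answer: TRN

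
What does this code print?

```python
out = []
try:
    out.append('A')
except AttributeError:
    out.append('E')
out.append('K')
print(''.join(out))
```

Execution trace: 'A' (try body, no exception) → 'K' (after the try/except). Output: AK

Answer: AK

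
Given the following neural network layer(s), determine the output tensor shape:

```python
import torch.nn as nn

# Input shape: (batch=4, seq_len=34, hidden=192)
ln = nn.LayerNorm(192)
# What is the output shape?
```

Input: (4, 34, 192) -> Output: (4, 34, 192)

Answer: (4, 34, 192)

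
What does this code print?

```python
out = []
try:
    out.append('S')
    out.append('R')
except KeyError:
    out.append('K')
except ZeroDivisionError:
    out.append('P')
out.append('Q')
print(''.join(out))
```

Execution trace: 'S' (try body) → 'R' (try body, no exception) → 'Q' (after the try/except). Output: SRQ

Answer: SRQ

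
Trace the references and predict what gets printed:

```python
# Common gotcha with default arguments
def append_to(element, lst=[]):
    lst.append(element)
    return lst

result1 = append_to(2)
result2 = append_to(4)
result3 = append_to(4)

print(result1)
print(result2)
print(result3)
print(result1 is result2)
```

Key concept: mutable default argument gotcha.
Step by step:
`result1 = append_to(2)` → result1 = [2]
`result2 = append_to(4)` → result1 = [2, 4] (same object as result2); result2 = [2, 4] (same object as result1)
`result3 = append_to(4)` → result1 = [2, 4, 4] (same object as result2, result3); result2 = [2, 4, 4] (same object as result1, result3); result3 = [2, 4, 4] (same object as result1, result2)
`print(result1)` → prints [2, 4, 4]
`print(result2)` → prints [2, 4, 4]
`print(result3)` → prints [2, 4, 4]
`print(result1 is result2)` → prints True

Answer:
[2, 4, 4]
[2, 4, 4]
[2, 4, 4]
True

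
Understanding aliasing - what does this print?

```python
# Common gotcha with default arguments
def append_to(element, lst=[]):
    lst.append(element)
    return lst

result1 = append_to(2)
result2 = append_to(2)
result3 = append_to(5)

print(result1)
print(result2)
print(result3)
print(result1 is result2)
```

Key concept: mutable default argument gotcha.
Step by step:
`result1 = append_to(2)` → result1 = [2]
`result2 = append_to(2)` → result1 = [2, 2] (same object as result2); result2 = [2, 2] (same object as result1)
`result3 = append_to(5)` → result1 = [2, 2, 5] (same object as result2, result3); result2 = [2, 2, 5] (same object as result1, result3); result3 = [2, 2, 5] (same object as result1, result2)
`print(result1)` → prints [2, 2, 5]
`print(result2)` → prints [2, 2, 5]
`print(result3)` → prints [2, 2, 5]
`print(result1 is result2)` → prints True

Answer:
[2, 2, 5]
[2, 2, 5]
[2, 2, 5]
True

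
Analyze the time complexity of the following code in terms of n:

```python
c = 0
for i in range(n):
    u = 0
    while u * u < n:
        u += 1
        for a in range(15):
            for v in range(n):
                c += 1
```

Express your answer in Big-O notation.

Each loop level contributes: n × √n × 1 × n. Multiplying the contributions gives O(n^2√n).

Answer: O(n^2√n)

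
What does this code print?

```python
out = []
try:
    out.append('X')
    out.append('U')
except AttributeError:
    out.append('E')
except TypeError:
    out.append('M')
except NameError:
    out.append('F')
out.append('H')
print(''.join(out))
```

Execution trace: 'X' (try body) → 'U' (try body, no exception) → 'H' (after the try/except). Output: XUH

Answer: XUH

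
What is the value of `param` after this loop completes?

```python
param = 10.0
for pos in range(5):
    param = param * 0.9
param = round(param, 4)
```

Exponential decay: 10.0 * 0.9^5
`param` takes the values: 10.0 → 9.0 → 8.1 → 7.29 → 6.561 → 5.9049

Answer: 5.9049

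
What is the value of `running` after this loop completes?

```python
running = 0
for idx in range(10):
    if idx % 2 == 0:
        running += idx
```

Sum of even numbers 0 to 9
`running` takes the values: 0 → 2 → 6 → 12 → 20

Answer: 20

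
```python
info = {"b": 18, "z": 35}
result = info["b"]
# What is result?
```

Trace:
`info = {"b": 18, "z": 35}` → info = {'b': 18, 'z': 35}
`result = info["b"]` → result = 18
So result = 18

Answer: 18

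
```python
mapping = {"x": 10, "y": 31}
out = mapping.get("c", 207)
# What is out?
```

Trace:
`mapping = {"x": 10, "y": 31}` → mapping = {'x': 10, 'y': 31}
`out = mapping.get("c", 207)` → out = 207
So out = 207

Answer: 207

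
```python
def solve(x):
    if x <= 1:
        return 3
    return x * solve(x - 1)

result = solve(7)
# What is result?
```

solve(7) = 7 * 6 * 5 * 4 * 3 * 2 * 3 = 15120

Answer: 15120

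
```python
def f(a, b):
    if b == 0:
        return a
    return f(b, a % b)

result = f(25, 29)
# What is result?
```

f(25, 29) -> f(29, 25) -> f(25, 4) -> f(4, 1) -> f(1, 0) -> 1

Answer: 1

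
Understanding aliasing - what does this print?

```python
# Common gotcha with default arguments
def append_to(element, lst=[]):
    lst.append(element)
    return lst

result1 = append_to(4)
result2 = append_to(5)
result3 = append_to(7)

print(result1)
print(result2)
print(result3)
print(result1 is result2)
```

Key concept: mutable default argument gotcha.
Step by step:
`result1 = append_to(4)` → result1 = [4]
`result2 = append_to(5)` → result1 = [4, 5] (same object as result2); result2 = [4, 5] (same object as result1)
`result3 = append_to(7)` → result1 = [4, 5, 7] (same object as result2, result3); result2 = [4, 5, 7] (same object as result1, result3); result3 = [4, 5, 7] (same object as result1, result2)
`print(result1)` → prints [4, 5, 7]
`print(result2)` → prints [4, 5, 7]
`print(result3)` → prints [4, 5, 7]
`print(result1 is result2)` → prints True

Answer:
[4, 5, 7]
[4, 5, 7]
[4, 5, 7]
True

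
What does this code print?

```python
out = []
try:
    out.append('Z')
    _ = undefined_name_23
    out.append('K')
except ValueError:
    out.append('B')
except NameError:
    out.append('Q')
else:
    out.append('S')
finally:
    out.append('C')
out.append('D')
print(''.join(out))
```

Execution trace: 'Z' (try body) → 'Q' (except NameError) → 'C' (finally) → 'D' (after the try/except). Output: ZQCD

Answer: ZQCD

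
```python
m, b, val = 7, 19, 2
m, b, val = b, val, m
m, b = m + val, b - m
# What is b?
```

Trace:
`m, b, val = 7, 19, 2` → m = 7; b = 19; val = 2
`m, b, val = b, val, m` → m = 19; b = 2; val = 7
`m, b = m + val, b - m` → m = 26; b = -17
So b = -17

Answer: -17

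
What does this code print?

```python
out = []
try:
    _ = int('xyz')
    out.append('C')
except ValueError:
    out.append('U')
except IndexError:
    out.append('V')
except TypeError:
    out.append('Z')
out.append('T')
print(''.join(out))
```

Execution trace: 'U' (except ValueError) → 'T' (after the try/except). Output: UT

Answer: UT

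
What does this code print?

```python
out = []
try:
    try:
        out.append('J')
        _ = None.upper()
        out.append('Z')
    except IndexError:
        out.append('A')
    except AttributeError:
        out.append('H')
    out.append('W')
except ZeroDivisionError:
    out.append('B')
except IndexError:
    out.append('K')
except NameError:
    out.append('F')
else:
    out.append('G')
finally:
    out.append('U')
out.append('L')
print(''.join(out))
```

Execution trace: 'J' (inner try body) → 'H' (inner except AttributeError) → 'W' (try body, no exception) → 'G' (else) → 'U' (finally) → 'L' (after the try/except). Output: JHWGUL

Answer: JHWGUL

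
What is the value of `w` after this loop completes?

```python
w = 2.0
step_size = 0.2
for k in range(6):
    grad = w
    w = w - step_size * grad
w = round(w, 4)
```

Gradient descent: w = 2.0 * (1 - 0.2)^6
`w` takes the values: 2.0 → 1.6 → 1.28 → 1.024 → 0.8192 → 0.65536 → 0.524288 → 0.5243

Answer: 0.5243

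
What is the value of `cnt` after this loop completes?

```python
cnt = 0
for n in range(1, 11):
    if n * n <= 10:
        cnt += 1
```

Count numbers where n² ≤ 10
`cnt` takes the values: 0 → 1 → 2 → 3

Answer: 3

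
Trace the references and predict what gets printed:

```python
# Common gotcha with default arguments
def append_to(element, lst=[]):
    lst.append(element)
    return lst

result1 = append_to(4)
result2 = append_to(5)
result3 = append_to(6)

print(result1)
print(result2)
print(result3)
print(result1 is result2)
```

Key concept: mutable default argument gotcha.
Step by step:
`result1 = append_to(4)` → result1 = [4]
`result2 = append_to(5)` → result1 = [4, 5] (same object as result2); result2 = [4, 5] (same object as result1)
`result3 = append_to(6)` → result1 = [4, 5, 6] (same object as result2, result3); result2 = [4, 5, 6] (same object as result1, result3); result3 = [4, 5, 6] (same object as result1, result2)
`print(result1)` → prints [4, 5, 6]
`print(result2)` → prints [4, 5, 6]
`print(result3)` → prints [4, 5, 6]
`print(result1 is result2)` → prints True

Answer:
[4, 5, 6]
[4, 5, 6]
[4, 5, 6]
True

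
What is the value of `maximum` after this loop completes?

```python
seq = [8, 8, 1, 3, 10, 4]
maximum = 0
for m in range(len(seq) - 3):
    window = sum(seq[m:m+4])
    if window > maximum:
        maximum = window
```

Max sum of 4-element window in [8, 8, 1, 3, 10, 4]
`maximum` takes the values: 0 → 20 → 22

Answer: 22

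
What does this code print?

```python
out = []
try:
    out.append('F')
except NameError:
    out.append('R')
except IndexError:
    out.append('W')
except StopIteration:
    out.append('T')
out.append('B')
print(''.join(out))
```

Execution trace: 'F' (try body, no exception) → 'B' (after the try/except). Output: FB

Answer: FB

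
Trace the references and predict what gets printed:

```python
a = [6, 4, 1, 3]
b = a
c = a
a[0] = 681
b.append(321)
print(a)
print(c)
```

Key concept: multiple aliases.
Step by step:
`a = [6, 4, 1, 3]` → a = [6, 4, 1, 3]
`b = a` → b = [6, 4, 1, 3] (same object as a)
`c = a` → c = [6, 4, 1, 3] (same object as a, b)
`a[0] = 681` → a = [681, 4, 1, 3] (same object as b, c); b = [681, 4, 1, 3] (same object as a, c); c = [681, 4, 1, 3] (same object as a, b)
`b.append(321)` → a = [681, 4, 1, 3, 321] (same object as b, c); b = [681, 4, 1, 3, 321] (same object as a, c); c = [681, 4, 1, 3, 321] (same object as a, b)
`print(a)` → prints [681, 4, 1, 3, 321]
`print(c)` → prints [681, 4, 1, 3, 321]

Answer:
[681, 4, 1, 3, 321]
[681, 4, 1, 3, 321]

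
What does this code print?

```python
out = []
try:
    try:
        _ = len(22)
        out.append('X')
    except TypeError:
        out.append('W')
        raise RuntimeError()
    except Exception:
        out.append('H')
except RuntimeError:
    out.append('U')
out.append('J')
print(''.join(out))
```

Execution trace: 'W' (except TypeError) → 'U' (outer except RuntimeError) → 'J' (after the try/except). Output: WUJ

Answer: WUJ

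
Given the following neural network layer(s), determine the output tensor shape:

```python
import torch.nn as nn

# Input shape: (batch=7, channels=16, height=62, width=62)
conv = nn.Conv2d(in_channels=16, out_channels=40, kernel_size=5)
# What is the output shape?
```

Input: (7, 16, 62, 62) -> Output: (7, 40, 58, 58)

Answer: (7, 40, 58, 58)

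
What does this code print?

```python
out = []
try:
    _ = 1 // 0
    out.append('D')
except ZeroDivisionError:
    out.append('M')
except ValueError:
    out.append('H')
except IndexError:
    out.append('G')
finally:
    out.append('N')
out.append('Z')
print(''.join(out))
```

Execution trace: 'M' (except ZeroDivisionError) → 'N' (finally) → 'Z' (after the try/except). Output: MNZ

Answer: MNZ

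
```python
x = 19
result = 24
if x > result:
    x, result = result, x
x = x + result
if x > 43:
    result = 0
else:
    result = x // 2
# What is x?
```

Trace:
`x = 19` → x = 19
`result = 24` → result = 24
`if x > result: ...` → x > result is False → no variable changes
`x = x + result` → x = 43
`if x > 43: ...` → x > 43 is False, take else branch → result = 21
So x = 43

Answer: 43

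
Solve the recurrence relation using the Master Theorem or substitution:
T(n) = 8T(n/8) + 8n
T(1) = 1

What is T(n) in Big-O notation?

By Master Theorem: a=8, b=8, f(n)=8n. Since log_8(8) = 1 and f(n) = Θ(n^1), Case 2 applies. T(n) = O(n log n).

Answer: O(n log n)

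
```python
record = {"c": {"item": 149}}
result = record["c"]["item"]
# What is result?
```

Trace:
`record = {"c": {"item": 149}}` → record = {'c': {'item': 149}}
`result = record["c"]["item"]` → result = 149
So result = 149

Answer: 149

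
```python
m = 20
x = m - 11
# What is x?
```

Trace:
`m = 20` → m = 20
`x = m - 11` → x = 9
So x = 9

Answer: 9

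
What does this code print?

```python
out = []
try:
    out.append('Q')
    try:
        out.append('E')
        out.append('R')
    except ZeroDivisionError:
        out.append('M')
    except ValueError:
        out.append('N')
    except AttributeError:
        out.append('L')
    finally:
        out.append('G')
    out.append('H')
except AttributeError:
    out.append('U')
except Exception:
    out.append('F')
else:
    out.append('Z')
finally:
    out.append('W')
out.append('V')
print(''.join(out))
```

Execution trace: 'Q' (try body) → 'E' (inner try body) → 'R' (inner try body, no exception) → 'G' (inner finally) → 'H' (try body, no exception) → 'Z' (else) → 'W' (finally) → 'V' (after the try/except). Output: QERGHZWV

Answer: QERGHZWV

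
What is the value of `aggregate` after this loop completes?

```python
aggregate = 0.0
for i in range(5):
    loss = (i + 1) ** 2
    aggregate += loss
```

Sum of squared losses 1² + 2² + ... + 5²
`aggregate` takes the values: 0.0 → 1.0 → 5.0 → 14.0 → 30.0 → 55.0

Answer: 55.0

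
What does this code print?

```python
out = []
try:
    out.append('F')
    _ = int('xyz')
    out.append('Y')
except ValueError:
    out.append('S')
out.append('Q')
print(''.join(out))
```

Execution trace: 'F' (try body) → 'S' (except ValueError) → 'Q' (after the try/except). Output: FSQ

Answer: FSQ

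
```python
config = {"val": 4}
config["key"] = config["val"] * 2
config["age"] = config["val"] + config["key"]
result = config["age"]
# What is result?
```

Trace:
`config = {"val": 4}` → config = {'val': 4}
`config["key"] = config["val"] * 2` → config = {'val': 4, 'key': 8}
`config["age"] = config["val"] + config["key"]` → config = {'val': 4, 'key': 8, 'age': 12}
`result = config["age"]` → result = 12
So result = 12

Answer: 12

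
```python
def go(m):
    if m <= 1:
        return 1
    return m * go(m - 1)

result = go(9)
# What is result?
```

go(9) = 9 * 8 * 7 * 6 * 5 * 4 * 3 * 2 * 1 = 362880

Answer: 362880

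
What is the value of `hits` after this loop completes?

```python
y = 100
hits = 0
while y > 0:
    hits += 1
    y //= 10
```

Count digits by repeated division by 10
`hits` takes the values: 0 → 1 → 2 → 3

Answer: 3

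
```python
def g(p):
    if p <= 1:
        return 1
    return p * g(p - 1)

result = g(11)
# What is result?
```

g(11) = 11 * 10 * 9 * 8 * 7 * 6 * 5 * 4 * 3 * 2 * 1 = 39916800

Answer: 39916800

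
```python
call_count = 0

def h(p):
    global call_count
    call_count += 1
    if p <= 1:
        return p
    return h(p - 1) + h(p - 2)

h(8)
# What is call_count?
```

Calls(p) = 1 + Calls(p-1) + Calls(p-2); Calls(0)=Calls(1)=1. For p=8 this gives 67.

Answer: 67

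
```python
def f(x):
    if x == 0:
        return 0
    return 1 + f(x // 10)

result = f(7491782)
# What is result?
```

Count of digits of 7491782: 7

Answer: 7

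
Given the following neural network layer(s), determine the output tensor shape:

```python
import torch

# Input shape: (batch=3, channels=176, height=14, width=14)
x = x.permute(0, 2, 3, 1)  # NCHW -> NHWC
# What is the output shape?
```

Input: (3, 176, 14, 14) -> Output: (3, 14, 14, 176)

Answer: (3, 14, 14, 176)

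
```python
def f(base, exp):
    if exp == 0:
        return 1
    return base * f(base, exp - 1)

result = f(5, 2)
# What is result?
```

f(5, 2) = 5 * 5 = 25

Answer: 25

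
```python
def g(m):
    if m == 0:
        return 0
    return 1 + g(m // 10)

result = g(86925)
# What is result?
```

Count of digits of 86925: 5

Answer: 5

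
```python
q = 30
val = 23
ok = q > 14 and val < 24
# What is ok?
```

Trace:
`q = 30` → q = 30
`val = 23` → val = 23
`ok = q > 14 and val < 24` → ok = True
So ok = True

Answer: True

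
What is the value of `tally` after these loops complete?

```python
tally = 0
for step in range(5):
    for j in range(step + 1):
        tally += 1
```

Triangle: 1 + 2 + ... + 5
`tally` takes the values: 0 → 1 → 2 → 3 → 4 → 5 → 6 → 7 → 8 → 9 → 10 → 11 → 12 → 13 → 14 → 15

Answer: 15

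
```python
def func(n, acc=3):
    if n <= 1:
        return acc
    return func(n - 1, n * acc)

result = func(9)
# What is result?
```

Accumulator trace (n, acc): (9, 3) -> (8, 27) -> (7, 216) -> (6, 1512) -> (5, 9072) -> (4, 45360) -> (3, 181440) -> (2, 544320) -> (1, 1088640) -> return 1088640

Answer: 1088640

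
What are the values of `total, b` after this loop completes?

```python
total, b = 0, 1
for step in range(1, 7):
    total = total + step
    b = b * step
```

Sum and factorial of 1 to 6
`total, b` takes the values: (0, 1) → (1, 1) → (3, 1) → (3, 2) → (6, 2) → (6, 6) → (10, 6) → (10, 24) → (15, 24) → (15, 120) → (21, 120) → (21, 720)

Answer: 21, 720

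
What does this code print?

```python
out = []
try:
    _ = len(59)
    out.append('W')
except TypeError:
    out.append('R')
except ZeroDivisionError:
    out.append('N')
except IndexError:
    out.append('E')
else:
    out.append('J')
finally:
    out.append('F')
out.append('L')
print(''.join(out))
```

Execution trace: 'R' (except TypeError) → 'F' (finally) → 'L' (after the try/except). Output: RFL

Answer: RFL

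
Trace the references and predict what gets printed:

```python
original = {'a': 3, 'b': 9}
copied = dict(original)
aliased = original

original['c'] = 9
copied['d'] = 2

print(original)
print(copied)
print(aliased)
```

Key concept: dict() creates copy, assignment creates alias.
Step by step:
`original = {'a': 3, 'b': 9}` → original = {'a': 3, 'b': 9}
`copied = dict(original)` → copied = {'a': 3, 'b': 9}
`aliased = original` → aliased = {'a': 3, 'b': 9} (same object as original)
`original['c'] = 9` → original = {'a': 3, 'b': 9, 'c': 9} (same object as aliased); aliased = {'a': 3, 'b': 9, 'c': 9} (same object as original)
`copied['d'] = 2` → copied = {'a': 3, 'b': 9, 'd': 2}
`print(original)` → prints {'a': 3, 'b': 9, 'c': 9}
`print(copied)` → prints {'a': 3, 'b': 9, 'd': 2}
`print(aliased)` → prints {'a': 3, 'b': 9, 'c': 9}

Answer:
{'a': 3, 'b': 9, 'c': 9}
{'a': 3, 'b': 9, 'd': 2}
{'a': 3, 'b': 9, 'c': 9}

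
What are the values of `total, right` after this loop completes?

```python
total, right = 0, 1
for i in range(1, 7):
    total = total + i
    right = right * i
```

Sum and factorial of 1 to 6
`total, right` takes the values: (0, 1) → (1, 1) → (3, 1) → (3, 2) → (6, 2) → (6, 6) → (10, 6) → (10, 24) → (15, 24) → (15, 120) → (21, 120) → (21, 720)

Answer: 21, 720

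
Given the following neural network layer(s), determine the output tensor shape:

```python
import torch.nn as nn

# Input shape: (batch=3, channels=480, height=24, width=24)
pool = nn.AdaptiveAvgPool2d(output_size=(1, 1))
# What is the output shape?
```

Input: (3, 480, 24, 24) -> Output: (3, 480, 1, 1)

Answer: (3, 480, 1, 1)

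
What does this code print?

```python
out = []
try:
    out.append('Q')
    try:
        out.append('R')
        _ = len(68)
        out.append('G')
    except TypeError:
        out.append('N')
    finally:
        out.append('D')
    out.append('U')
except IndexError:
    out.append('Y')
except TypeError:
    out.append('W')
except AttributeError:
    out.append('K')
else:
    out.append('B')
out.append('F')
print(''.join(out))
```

Execution trace: 'Q' (try body) → 'R' (inner try body) → 'N' (inner except TypeError) → 'D' (inner finally) → 'U' (try body, no exception) → 'B' (else) → 'F' (after the try/except). Output: QRNDUBF

Answer: QRNDUBF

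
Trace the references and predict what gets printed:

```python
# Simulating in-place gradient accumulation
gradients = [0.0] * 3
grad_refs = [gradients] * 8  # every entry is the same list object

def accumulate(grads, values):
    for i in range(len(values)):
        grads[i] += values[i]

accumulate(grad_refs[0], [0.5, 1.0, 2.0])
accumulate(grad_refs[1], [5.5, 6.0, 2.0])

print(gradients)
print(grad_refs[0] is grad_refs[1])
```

Key concept: gradient accumulation aliasing.
Step by step:
`gradients = [0.0] * 3` → gradients = [0.0, 0.0, 0.0]
`grad_refs = [gradients] * 8` → grad_refs = [[0.0, 0.0, 0.0], [0.0, 0.0, 0.0], [0.0, 0.0, 0.0], [0.0, 0.0, 0.0], [0.0, 0.0, 0.0], [0.0, 0.0, 0.0], [0.0, 0.0, 0.0], [0.0, 0.0, 0.0]]
`accumulate(grad_refs[0], [0.5, 1.0, 2.0])` → gradients = [0.5, 1.0, 2.0]; grad_refs = [[0.5, 1.0, 2.0], [0.5, 1.0, 2.0], [0.5, 1.0, 2.0], [0.5, 1.0, 2.0], [0.5, 1.0, 2.0], [0.5, 1.0, 2.0], [0.5, 1.0, 2.0], [0.5, 1.0, 2.0]]
`accumulate(grad_refs[1], [5.5, 6.0, 2.0])` → gradients = [6.0, 7.0, 4.0]; grad_refs = [[6.0, 7.0, 4.0], [6.0, 7.0, 4.0], [6.0, 7.0, 4.0], [6.0, 7.0, 4.0], [6.0, 7.0, 4.0], [6.0, 7.0, 4.0], [6.0, 7.0, 4.0], [6.0, 7.0, 4.0]]
`print(gradients)` → prints [6.0, 7.0, 4.0]
`print(grad_refs[0] is grad_refs[1])` → prints True

Answer:
[6.0, 7.0, 4.0]
True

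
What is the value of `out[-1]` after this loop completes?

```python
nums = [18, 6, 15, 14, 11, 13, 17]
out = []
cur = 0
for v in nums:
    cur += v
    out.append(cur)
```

Cumulative sum ends at 94
`out` takes the values: [] → [18] → [18, 24] → [18, 24, 39] → [18, 24, 39, 53] → [18, 24, 39, 53, 64] → [18, 24, 39, 53, 64, 77] → [18, 24, 39, 53, 64, 77, 94]
So `out[-1]` = 94

Answer: 94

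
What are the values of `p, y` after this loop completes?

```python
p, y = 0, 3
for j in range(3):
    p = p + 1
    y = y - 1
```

p goes 0→3, y goes 3→0
`p, y` takes the values: (0, 3) → (1, 3) → (1, 2) → (2, 2) → (2, 1) → (3, 1) → (3, 0)

Answer: 3, 0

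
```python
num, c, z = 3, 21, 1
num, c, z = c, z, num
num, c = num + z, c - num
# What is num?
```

Trace:
`num, c, z = 3, 21, 1` → num = 3; c = 21; z = 1
`num, c, z = c, z, num` → num = 21; c = 1; z = 3
`num, c = num + z, c - num` → num = 24; c = -20
So num = 24

Answer: 24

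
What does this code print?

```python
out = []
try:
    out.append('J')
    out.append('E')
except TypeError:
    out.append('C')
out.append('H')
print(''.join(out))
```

Execution trace: 'J' (try body) → 'E' (try body, no exception) → 'H' (after the try/except). Output: JEH

Answer: JEH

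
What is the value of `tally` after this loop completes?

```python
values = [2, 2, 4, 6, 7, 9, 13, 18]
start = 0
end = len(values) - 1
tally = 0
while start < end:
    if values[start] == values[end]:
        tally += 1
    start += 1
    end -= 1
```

Count matching pairs from ends
`tally` takes the values: 0

Answer: 0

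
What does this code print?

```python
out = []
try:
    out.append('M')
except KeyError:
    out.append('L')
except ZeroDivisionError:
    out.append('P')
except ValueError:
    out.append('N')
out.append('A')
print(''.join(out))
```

Execution trace: 'M' (try body, no exception) → 'A' (after the try/except). Output: MA

Answer: MA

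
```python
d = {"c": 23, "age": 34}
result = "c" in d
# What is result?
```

Trace:
`d = {"c": 23, "age": 34}` → d = {'c': 23, 'age': 34}
`result = "c" in d` → result = True
So result = True

Answer: True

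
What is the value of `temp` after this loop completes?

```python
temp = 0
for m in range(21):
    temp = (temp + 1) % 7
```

Increment mod 7, 21 times = 0
`temp` takes the values: 0 → 1 → 2 → 3 → 4 → 5 → 6 → 0 → 1 → 2 → 3 → 4 → 5 → 6 → 0 → 1 → 2 → 3 → 4 → 5 → 6 → 0

Answer: 0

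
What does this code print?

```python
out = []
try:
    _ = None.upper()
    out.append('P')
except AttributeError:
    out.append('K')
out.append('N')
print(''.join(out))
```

Execution trace: 'K' (except AttributeError) → 'N' (after the try/except). Output: KN

Answer: KN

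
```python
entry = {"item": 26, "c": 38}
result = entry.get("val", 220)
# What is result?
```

Trace:
`entry = {"item": 26, "c": 38}` → entry = {'item': 26, 'c': 38}
`result = entry.get("val", 220)` → result = 220
So result = 220

Answer: 220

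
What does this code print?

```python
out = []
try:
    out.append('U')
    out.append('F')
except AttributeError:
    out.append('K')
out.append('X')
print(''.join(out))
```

Execution trace: 'U' (try body) → 'F' (try body, no exception) → 'X' (after the try/except). Output: UFX

Answer: UFX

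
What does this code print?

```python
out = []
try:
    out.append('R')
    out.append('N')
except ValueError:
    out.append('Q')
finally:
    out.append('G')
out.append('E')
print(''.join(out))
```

Execution trace: 'R' (try body) → 'N' (try body, no exception) → 'G' (finally) → 'E' (after the try/except). Output: RNGE

Answer: RNGE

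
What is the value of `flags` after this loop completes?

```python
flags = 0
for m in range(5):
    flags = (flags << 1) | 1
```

Build 5 consecutive 1-bits: 0b11111
`flags` takes the values: 0 → 1 → 3 → 7 → 15 → 31

Answer: 31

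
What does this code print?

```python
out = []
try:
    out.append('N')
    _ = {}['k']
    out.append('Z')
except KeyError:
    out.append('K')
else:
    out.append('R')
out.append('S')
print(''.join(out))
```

Execution trace: 'N' (try body) → 'K' (except KeyError) → 'S' (after the try/except). Output: NKS

Answer: NKS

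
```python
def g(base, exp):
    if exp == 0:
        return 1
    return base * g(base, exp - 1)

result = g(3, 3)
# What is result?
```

g(3, 3) = 3 * 3 * 3 = 27

Answer: 27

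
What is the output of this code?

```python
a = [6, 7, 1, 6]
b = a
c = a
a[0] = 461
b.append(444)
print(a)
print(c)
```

Key concept: multiple aliases.
Step by step:
`a = [6, 7, 1, 6]` → a = [6, 7, 1, 6]
`b = a` → b = [6, 7, 1, 6] (same object as a)
`c = a` → c = [6, 7, 1, 6] (same object as a, b)
`a[0] = 461` → a = [461, 7, 1, 6] (same object as b, c); b = [461, 7, 1, 6] (same object as a, c); c = [461, 7, 1, 6] (same object as a, b)
`b.append(444)` → a = [461, 7, 1, 6, 444] (same object as b, c); b = [461, 7, 1, 6, 444] (same object as a, c); c = [461, 7, 1, 6, 444] (same object as a, b)
`print(a)` → prints [461, 7, 1, 6, 444]
`print(c)` → prints [461, 7, 1, 6, 444]

Answer:
[461, 7, 1, 6, 444]
[461, 7, 1, 6, 444]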